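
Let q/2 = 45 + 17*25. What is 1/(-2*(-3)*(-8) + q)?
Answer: 1/892 ≈ 0.0011211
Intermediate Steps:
q = 940 (q = 2*(45 + 17*25) = 2*(45 + 425) = 2*470 = 940)
1/(-2*(-3)*(-8) + q) = 1/(-2*(-3)*(-8) + 940) = 1/(6*(-8) + 940) = 1/(-48 + 940) = 1/892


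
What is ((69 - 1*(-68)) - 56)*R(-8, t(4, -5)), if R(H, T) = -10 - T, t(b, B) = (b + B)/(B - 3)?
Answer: -6561/8 ≈ -820.13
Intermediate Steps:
t(b, B) = (B + b)/(-3 + B)
((69 - 1*(-68)) - 56)*R(-8, t(4, -5)) = ((69 - 1*(-68)) - 56)*(-10 - (-5 + 4)/(-3 - 5)) = ((69 + 68) - 56)*(-10 - (-1)/(-8)) = (137 - 56)*(-10 - (-1)*(-1)/8) = 81*(-10 - 1*⅛) = 81*(-10 - ⅛) = 81*(-81/8) = -6561/8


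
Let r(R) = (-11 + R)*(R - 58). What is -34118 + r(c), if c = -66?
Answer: -24570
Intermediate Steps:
r(R) = (-58 + R)*(-11 + R) (r(R) = (-11 + R)*(-58 + R) = (-58 + R)*(-11 + R))
-34118 + r(c) = -34118 + (638 + (-66)² - 69*(-66)) = -34118 + (638 + 4356 + 4554) = -34118 + 9548 = -24570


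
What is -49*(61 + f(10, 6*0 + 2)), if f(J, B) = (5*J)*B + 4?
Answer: -8085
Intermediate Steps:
f(J, B) = 4 + 5*B*J (f(J, B) = 5*B*J + 4 = 4 + 5*B*J)
-49*(61 + f(10, 6*0 + 2)) = -49*(61 + (4 + 5*(6*0 + 2)*10)) = -49*(61 + (4 + 5*(0 + 2)*10)) = -49*(61 + (4 + 5*2*10)) = -49*(61 + (4 + 100)) = -49*(61 + 104) = -49*165 = -8085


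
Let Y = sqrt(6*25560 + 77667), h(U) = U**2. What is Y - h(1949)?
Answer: -3798601 + sqrt(231027) ≈ -3.7981e+6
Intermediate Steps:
Y = sqrt(231027) (Y = sqrt(153360 + 77667) = sqrt(231027) ≈ 480.65)
Y - h(1949) = sqrt(231027) - 1*1949**2 = sqrt(231027) - 1*3798601 = sqrt(231027) - 3798601 = -3798601 + sqrt(231027)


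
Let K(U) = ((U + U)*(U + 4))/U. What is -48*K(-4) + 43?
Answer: 43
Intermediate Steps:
K(U) = 8 + 2*U (K(U) = ((2*U)*(4 + U))/U = (2*U*(4 + U))/U = 8 + 2*U)
-48*K(-4) + 43 = -48*(8 + 2*(-4)) + 43 = -48*(8 - 8) + 43 = -48*0 + 43 = 0 + 43 = 43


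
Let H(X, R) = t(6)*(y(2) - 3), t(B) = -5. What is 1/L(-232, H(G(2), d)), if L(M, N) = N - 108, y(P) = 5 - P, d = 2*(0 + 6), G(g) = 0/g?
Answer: -1/108 ≈ -0.0092593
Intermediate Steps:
G(g) = 0
d = 12 (d = 2*6 = 12)
H(X, R) = 0 (H(X, R) = -5*((5 - 1*2) - 3) = -5*((5 - 2) - 3) = -5*(3 - 3) = -5*0 = 0)
L(M, N) = -108 + N
1/L(-232, H(G(2), d)) = 1/(-108 + 0) = 1/(-108) = -1/108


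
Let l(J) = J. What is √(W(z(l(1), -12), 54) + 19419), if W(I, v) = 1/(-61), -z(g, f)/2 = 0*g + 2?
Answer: √72258038/61 ≈ 139.35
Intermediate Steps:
z(g, f) = -4 (z(g, f) = -2*(0*g + 2) = -2*(0 + 2) = -2*2 = -4)
W(I, v) = -1/61
√(W(z(l(1), -12), 54) + 19419) = √(-1/61 + 19419) = √(1184558/61) = √72258038/61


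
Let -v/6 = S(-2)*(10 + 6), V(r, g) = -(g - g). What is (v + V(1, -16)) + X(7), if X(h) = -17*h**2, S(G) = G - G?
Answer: -833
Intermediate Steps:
S(G) = 0
V(r, g) = 0 (V(r, g) = -1*0 = 0)
v = 0 (v = -0*(10 + 6) = -0*16 = -6*0 = 0)
(v + V(1, -16)) + X(7) = (0 + 0) - 17*7**2 = 0 - 17*49 = 0 - 833 = -833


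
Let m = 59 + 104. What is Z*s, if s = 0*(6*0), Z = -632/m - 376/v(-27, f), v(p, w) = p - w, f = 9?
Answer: 0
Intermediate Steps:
m = 163
Z = 9634/1467 (Z = -632/163 - 376/(-27 - 1*9) = -632*1/163 - 376/(-27 - 9) = -632/163 - 376/(-36) = -632/163 - 376*(-1/36) = -632/163 + 94/9 = 9634/1467 ≈ 6.5671)
s = 0 (s = 0*0 = 0)
Z*s = (9634/1467)*0 = 0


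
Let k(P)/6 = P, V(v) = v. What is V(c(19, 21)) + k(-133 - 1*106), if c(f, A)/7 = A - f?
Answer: -1420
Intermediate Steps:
c(f, A) = -7*f + 7*A (c(f, A) = 7*(A - f) = -7*f + 7*A)
k(P) = 6*P
V(c(19, 21)) + k(-133 - 1*106) = (-7*19 + 7*21) + 6*(-133 - 1*106) = (-133 + 147) + 6*(-133 - 106) = 14 + 6*(-239) = 14 - 1434 = -1420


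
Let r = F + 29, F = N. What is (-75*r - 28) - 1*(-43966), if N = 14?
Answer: 40713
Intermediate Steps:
F = 14
r = 43 (r = 14 + 29 = 43)
(-75*r - 28) - 1*(-43966) = (-75*43 - 28) - 1*(-43966) = (-3225 - 28) + 43966 = -3253 + 43966 = 40713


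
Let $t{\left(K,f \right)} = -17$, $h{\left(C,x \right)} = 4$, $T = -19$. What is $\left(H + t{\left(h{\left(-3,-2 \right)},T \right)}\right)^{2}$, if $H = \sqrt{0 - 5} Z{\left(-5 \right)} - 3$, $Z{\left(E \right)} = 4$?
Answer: $320 - 160 i \sqrt{5} \approx 320.0 - 357.77 i$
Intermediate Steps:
$H = -3 + 4 i \sqrt{5}$ ($H = \sqrt{0 - 5} \cdot 4 - 3 = \sqrt{-5} \cdot 4 - 3 = i \sqrt{5} \cdot 4 - 3 = 4 i \sqrt{5} - 3 = -3 + 4 i \sqrt{5} \approx -3.0 + 8.9443 i$)
$\left(H + t{\left(h{\left(-3,-2 \right)},T \right)}\right)^{2} = \left(\left(-3 + 4 i \sqrt{5}\right) - 17\right)^{2} = \left(-20 + 4 i \sqrt{5}\right)^{2}$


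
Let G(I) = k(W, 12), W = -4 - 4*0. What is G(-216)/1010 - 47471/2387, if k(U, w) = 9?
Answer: -47924227/2410870 ≈ -19.878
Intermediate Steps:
W = -4 (W = -4 + 0 = -4)
G(I) = 9
G(-216)/1010 - 47471/2387 = 9/1010 - 47471/2387 = -47924227/2410870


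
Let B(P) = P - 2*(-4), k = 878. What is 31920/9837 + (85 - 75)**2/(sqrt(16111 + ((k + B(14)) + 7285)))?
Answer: 10640/3279 + 25*sqrt(6074)/3037 ≈ 3.8864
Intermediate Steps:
B(P) = 8 + P (B(P) = P + 8 = 8 + P)
31920/9837 + (85 - 75)**2/(sqrt(16111 + ((k + B(14)) + 7285))) = 31920/9837 + (85 - 75)**2/(sqrt(16111 + ((878 + (8 + 14)) + 7285))) = 31920*(1/9837) + 10**2/(sqrt(16111 + ((878 + 22) + 7285))) = 10640/3279 + 100/(sqrt(16111 + (900 + 7285))) = 10640/3279 + 100/(sqrt(16111 + 8185)) = 10640/3279 + 100/(sqrt(24296)) = 10640/3279 + 100/((2*sqrt(6074))) = 10640/3279 + 100*(sqrt(6074)/12148) = 10640/3279 + 25*sqrt(6074)/3037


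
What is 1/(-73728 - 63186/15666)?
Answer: -2611/192514339 ≈ -1.3563e-5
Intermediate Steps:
1/(-73728 - 63186/15666) = 1/(-73728 - 63186*1/15666) = 1/(-73728 - 10531/2611) = 1/(-192514339/2611) = -2611/192514339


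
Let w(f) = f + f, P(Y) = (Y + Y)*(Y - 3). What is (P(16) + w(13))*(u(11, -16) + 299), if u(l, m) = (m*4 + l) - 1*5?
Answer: 106522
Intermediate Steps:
P(Y) = 2*Y*(-3 + Y) (P(Y) = (2*Y)*(-3 + Y) = 2*Y*(-3 + Y))
w(f) = 2*f
u(l, m) = -5 + l + 4*m (u(l, m) = (4*m + l) - 5 = (l + 4*m) - 5 = -5 + l + 4*m)
(P(16) + w(13))*(u(11, -16) + 299) = (2*16*(-3 + 16) + 2*13)*((-5 + 11 + 4*(-16)) + 299) = (2*16*13 + 26)*((-5 + 11 - 64) + 299) = (416 + 26)*(-58 + 299) = 442*241 = 106522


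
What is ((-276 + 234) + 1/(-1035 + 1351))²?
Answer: 176119441/99856 ≈ 1763.7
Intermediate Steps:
((-276 + 234) + 1/(-1035 + 1351))² = (-42 + 1/316)² = (-13271/316)² = 176119441/99856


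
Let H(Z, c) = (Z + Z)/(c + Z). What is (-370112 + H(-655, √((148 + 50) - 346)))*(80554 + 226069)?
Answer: -48704371193396098/429173 + 803352260*I*√37/429173 ≈ -1.1348e+11 + 11386.0*I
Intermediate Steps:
H(Z, c) = 2*Z/(Z + c) (H(Z, c) = (2*Z)/(Z + c) = 2*Z/(Z + c))
(-370112 + H(-655, √((148 + 50) - 346)))*(80554 + 226069) = (-370112 + 2*(-655)/(-655 + √((148 + 50) - 346)))*(80554 + 226069) = (-370112 + 2*(-655)/(-655 + √(198 - 346)))*306623 = (-370112 + 2*(-655)/(-655 + √(-148)))*306623 = (-370112 + 2*(-655)/(-655 + 2*I*√37))*306623 = (-370112 - 1310/(-655 + 2*I*√37))*306623 = -113484851776 - 401676130/(-655 + 2*I*√37)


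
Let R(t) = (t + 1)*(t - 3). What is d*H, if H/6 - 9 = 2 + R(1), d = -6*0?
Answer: 0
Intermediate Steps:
R(t) = (1 + t)*(-3 + t)
d = 0
H = 42 (H = 54 + 6*(2 + (-3 + 1**2 - 2*1)) = 54 + 6*(2 + (-3 + 1 - 2)) = 54 + 6*(2 - 4) = 54 + 6*(-2) = 54 - 12 = 42)
d*H = 0*42 = 0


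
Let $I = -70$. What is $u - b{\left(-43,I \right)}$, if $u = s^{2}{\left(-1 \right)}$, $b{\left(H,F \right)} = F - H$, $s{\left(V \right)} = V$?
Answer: $28$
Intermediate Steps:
$u = 1$ ($u = \left(-1\right)^{2} = 1$)
$u - b{\left(-43,I \right)} = 1 - \left(-70 - -43\right) = 1 - \left(-70 + 43\right) = 1 - -27 = 1 + 27 = 28$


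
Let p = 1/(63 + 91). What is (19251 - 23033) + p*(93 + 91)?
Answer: -291122/77 ≈ -3780.8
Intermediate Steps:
p = 1/154 ≈ 0.0064935
(19251 - 23033) + p*(93 + 91) = (19251 - 23033) + (93 + 91)/154 = -3782 + (1/154)*184 = -3782 + 92/77 = -291122/77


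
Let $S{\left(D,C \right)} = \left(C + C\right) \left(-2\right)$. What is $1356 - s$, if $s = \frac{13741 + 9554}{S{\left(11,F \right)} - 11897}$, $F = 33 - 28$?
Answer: $\frac{16182747}{11917} \approx 1358.0$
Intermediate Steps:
$F = 5$ ($F = 33 - 28 = 5$)
$S{\left(D,C \right)} = - 4 C$ ($S{\left(D,C \right)} = 2 C \left(-2\right) = - 4 C$)
$s = - \frac{23295}{11917}$ ($s = \frac{13741 + 9554}{\left(-4\right) 5 - 11897} = \frac{23295}{-20 - 11897} = \frac{23295}{-11917} = 23295 \left(- \frac{1}{11917}\right) = - \frac{23295}{11917} \approx -1.9548$)
$1356 - s = 1356 - - \frac{23295}{11917} = 1356 + \frac{23295}{11917} = \frac{16182747}{11917}$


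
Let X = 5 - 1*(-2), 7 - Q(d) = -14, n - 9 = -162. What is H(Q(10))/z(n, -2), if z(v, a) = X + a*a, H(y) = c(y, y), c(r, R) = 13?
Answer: 13/11 ≈ 1.1818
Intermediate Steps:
n = -153 (n = 9 - 162 = -153)
Q(d) = 21 (Q(d) = 7 - 1*(-14) = 7 + 14 = 21)
H(y) = 13
X = 7 (X = 5 + 2 = 7)
z(v, a) = 7 + a² (z(v, a) = 7 + a*a = 7 + a²)
H(Q(10))/z(n, -2) = 13/(7 + (-2)²) = 13/(7 + 4) = 13/11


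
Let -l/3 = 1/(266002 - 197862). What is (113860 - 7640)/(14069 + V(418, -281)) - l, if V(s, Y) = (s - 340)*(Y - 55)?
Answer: -7237794383/827151460 ≈ -8.7503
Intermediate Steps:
V(s, Y) = (-340 + s)*(-55 + Y)
l = -3/68140 (l = -3/(266002 - 197862) = -3/68140 ≈ -4.4027e-5)
(113860 - 7640)/(14069 + V(418, -281)) - l = (113860 - 7640)/(14069 + (18700 - 340*(-281) - 55*418 - 281*418)) - 1*(-3/68140) = 106220/(14069 + (18700 + 95540 - 22990 - 117458)) + 3/68140 = 106220/(14069 - 26208) + 3/68140 = 106220/(-12139) + 3/68140 = 106220*(-1/12139) + 3/68140 = -106220/12139 + 3/68140 = -7237794383/827151460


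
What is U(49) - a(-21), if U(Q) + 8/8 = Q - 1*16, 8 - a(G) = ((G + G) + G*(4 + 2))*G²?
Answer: -74064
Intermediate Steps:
a(G) = 8 - 8*G³ (a(G) = 8 - ((G + G) + G*(4 + 2))*G² = 8 - (2*G + G*6)*G² = 8 - (2*G + 6*G)*G² = 8 - 8*G*G² = 8 - 8*G³)
U(Q) = -17 + Q (U(Q) = -1 + (Q - 1*16) = -1 + (Q - 16) = -1 + (-16 + Q) = -17 + Q)
U(49) - a(-21) = (-17 + 49) - (8 - 8*(-21)³) = 32 - (8 - 8*(-9261)) = 32 - (8 + 74088) = 32 - 1*74096 = 32 - 74096 = -74064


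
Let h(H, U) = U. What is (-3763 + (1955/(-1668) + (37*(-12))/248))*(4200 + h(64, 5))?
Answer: -818841260515/51708 ≈ -1.5836e+7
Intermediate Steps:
(-3763 + (1955/(-1668) + (37*(-12))/248))*(4200 + h(64, 5)) = (-3763 + (1955/(-1668) + (37*(-12))/248))*(4200 + 5) = (-3763 + (1955*(-1/1668) - 444*1/248))*4205 = (-3763 + (-1955/1668 - 111/62))*4205 = (-3763 - 153179/51708)*4205 = -194730383/51708*4205 = -818841260515/51708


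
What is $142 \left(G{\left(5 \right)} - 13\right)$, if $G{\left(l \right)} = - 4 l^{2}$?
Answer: $-16046$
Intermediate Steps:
$142 \left(G{\left(5 \right)} - 13\right) = 142 \left(- 4 \cdot 5^{2} - 13\right) = 142 \left(\left(-4\right) 25 - 13\right) = 142 \left(-100 - 13\right) = 142 \left(-113\right) = -16046$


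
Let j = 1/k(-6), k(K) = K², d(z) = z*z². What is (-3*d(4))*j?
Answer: -16/3 ≈ -5.3333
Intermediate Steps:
d(z) = z³
j = 1/36 (j = 1/((-6)²) = 1/36 ≈ 0.027778)
(-3*d(4))*j = -3*4³*(1/36) = -3*64*(1/36) = -192*1/36 = -16/3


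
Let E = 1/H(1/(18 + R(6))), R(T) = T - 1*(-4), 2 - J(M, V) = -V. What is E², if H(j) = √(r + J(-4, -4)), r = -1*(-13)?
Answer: 1/11 ≈ 0.090909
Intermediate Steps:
J(M, V) = 2 + V (J(M, V) = 2 - (-1)*V = 2 + V)
R(T) = 4 + T (R(T) = T + 4 = 4 + T)
r = 13
H(j) = √11 (H(j) = √(13 + (2 - 4)) = √(13 - 2) = √11)
E = √11/11 (E = 1/(√11) = √11/11 ≈ 0.30151)
E² = (√11/11)² = 1/11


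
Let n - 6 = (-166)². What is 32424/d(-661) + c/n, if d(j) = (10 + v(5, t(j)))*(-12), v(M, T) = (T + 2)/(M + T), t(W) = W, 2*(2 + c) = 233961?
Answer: -96019015905/397940156 ≈ -241.29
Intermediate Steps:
c = 233957/2 (c = -2 + (½)*233961 = -2 + 233961/2 = 233957/2 ≈ 1.1698e+5)
v(M, T) = (2 + T)/(M + T)
d(j) = -120 - 12*(2 + j)/(5 + j) (d(j) = (10 + (2 + j)/(5 + j))*(-12) = -120 - 12*(2 + j)/(5 + j))
n = 27562 (n = 6 + (-166)² = 6 + 27556 = 27562)
32424/d(-661) + c/n = 32424/((12*(-52 - 11*(-661))/(5 - 661))) + (233957/2)/27562 = 32424/((12*(-52 + 7271)/(-656))) + (233957/2)*(1/27562) = 32424/((12*(-1/656)*7219)) + 233957/55124 = 32424/(-21657/164) + 233957/55124 = 32424*(-164/21657) + 233957/55124 = -1772512/7219 + 233957/55124 = -96019015905/397940156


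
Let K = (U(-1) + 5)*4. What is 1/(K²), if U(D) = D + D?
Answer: 1/144 ≈ 0.0069444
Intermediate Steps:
U(D) = 2*D
K = 12 (K = (2*(-1) + 5)*4 = (-2 + 5)*4 = 3*4 = 12)
1/(K²) = 1/(12²) = 1/144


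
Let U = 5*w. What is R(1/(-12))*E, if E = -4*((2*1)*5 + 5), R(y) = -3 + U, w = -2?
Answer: 780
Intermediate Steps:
U = -10 (U = 5*(-2) = -10)
R(y) = -13 (R(y) = -3 - 10 = -13)
E = -60 (E = -4*(2*5 + 5) = -4*(10 + 5) = -4*15 = -60)
R(1/(-12))*E = -13*(-60) = 780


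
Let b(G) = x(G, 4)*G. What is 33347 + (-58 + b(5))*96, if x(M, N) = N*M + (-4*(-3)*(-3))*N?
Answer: -31741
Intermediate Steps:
x(M, N) = -36*N + M*N (x(M, N) = M*N + (12*(-3))*N = M*N - 36*N = -36*N + M*N)
b(G) = G*(-144 + 4*G) (b(G) = (4*(-36 + G))*G = (-144 + 4*G)*G = G*(-144 + 4*G))
33347 + (-58 + b(5))*96 = 33347 + (-58 + 4*5*(-36 + 5))*96 = 33347 + (-58 + 4*5*(-31))*96 = 33347 + (-58 - 620)*96 = 33347 - 678*96 = 33347 - 65088 = -31741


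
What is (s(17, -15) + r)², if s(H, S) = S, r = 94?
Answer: 6241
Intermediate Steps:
(s(17, -15) + r)² = (-15 + 94)² = 79² = 6241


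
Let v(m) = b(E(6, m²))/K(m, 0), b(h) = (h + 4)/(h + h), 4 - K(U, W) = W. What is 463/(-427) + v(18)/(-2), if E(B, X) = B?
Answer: -24359/20496 ≈ -1.1885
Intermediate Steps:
K(U, W) = 4 - W
b(h) = (4 + h)/(2*h) (b(h) = (4 + h)/((2*h)) = (4 + h)*(1/(2*h)) = (4 + h)/(2*h))
v(m) = 5/24 (v(m) = ((½)*(4 + 6)/6)/(4 - 1*0) = ((½)*(⅙)*10)/(4 + 0) = (⅚)/4 = (⅚)*(¼) = 5/24)
463/(-427) + v(18)/(-2) = 463/(-427) + (5/24)/(-2) = 463*(-1/427) + (5/24)*(-½) = -463/427 - 5/48 = -24359/20496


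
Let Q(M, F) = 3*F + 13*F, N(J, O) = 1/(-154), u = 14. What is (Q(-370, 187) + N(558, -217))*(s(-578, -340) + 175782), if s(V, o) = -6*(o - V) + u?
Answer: 40171510128/77 ≈ 5.2171e+8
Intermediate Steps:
N(J, O) = -1/154
s(V, o) = 14 - 6*o + 6*V (s(V, o) = -6*(o - V) + 14 = (-6*o + 6*V) + 14 = 14 - 6*o + 6*V)
Q(M, F) = 16*F
(Q(-370, 187) + N(558, -217))*(s(-578, -340) + 175782) = (16*187 - 1/154)*((14 - 6*(-340) + 6*(-578)) + 175782) = (2992 - 1/154)*((14 + 2040 - 3468) + 175782) = 460767*(-1414 + 175782)/154 = (460767/154)*174368 = 40171510128/77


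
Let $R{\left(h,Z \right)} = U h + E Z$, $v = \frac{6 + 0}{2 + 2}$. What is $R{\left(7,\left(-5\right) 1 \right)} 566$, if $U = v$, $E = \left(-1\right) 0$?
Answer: $5943$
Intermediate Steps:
$E = 0$
$v = \frac{3}{2}$ ($v = \frac{6}{4} = 6 \cdot \frac{1}{4} = \frac{3}{2} \approx 1.5$)
$U = \frac{3}{2} \approx 1.5$
$R{\left(h,Z \right)} = \frac{3 h}{2}$ ($R{\left(h,Z \right)} = \frac{3 h}{2} + 0 Z = \frac{3 h}{2} + 0 = \frac{3 h}{2}$)
$R{\left(7,\left(-5\right) 1 \right)} 566 = \frac{3}{2} \cdot 7 \cdot 566 = \frac{21}{2} \cdot 566 = 5943$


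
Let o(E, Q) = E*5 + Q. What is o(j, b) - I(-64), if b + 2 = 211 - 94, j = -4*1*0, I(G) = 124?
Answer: -9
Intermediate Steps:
j = 0 (j = -4*0 = 0)
b = 115 (b = -2 + (211 - 94) = -2 + 117 = 115)
o(E, Q) = Q + 5*E (o(E, Q) = 5*E + Q = Q + 5*E)
o(j, b) - I(-64) = (115 + 5*0) - 1*124 = (115 + 0) - 124 = 115 - 124 = -9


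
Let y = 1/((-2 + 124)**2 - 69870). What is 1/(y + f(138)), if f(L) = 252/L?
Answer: 1264678/2309389 ≈ 0.54762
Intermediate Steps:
y = -1/54986 (y = 1/(122**2 - 69870) = 1/(14884 - 69870) = 1/(-54986) = -1/54986 ≈ -1.8186e-5)
1/(y + f(138)) = 1/(-1/54986 + 252/138) = 1/(-1/54986 + 252*(1/138)) = 1/(-1/54986 + 42/23) = 1/(2309389/1264678) = 1264678/2309389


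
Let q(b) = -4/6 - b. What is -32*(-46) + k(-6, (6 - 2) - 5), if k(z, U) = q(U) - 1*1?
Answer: 4414/3 ≈ 1471.3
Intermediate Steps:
q(b) = -⅔ - b (q(b) = -4*⅙ - b = -⅔ - b)
k(z, U) = -5/3 - U (k(z, U) = (-⅔ - U) - 1*1 = (-⅔ - U) - 1 = -5/3 - U)
-32*(-46) + k(-6, (6 - 2) - 5) = -32*(-46) + (-5/3 - ((6 - 2) - 5)) = 1472 + (-5/3 - (4 - 5)) = 1472 + (-5/3 - 1*(-1)) = 1472 + (-5/3 + 1) = 1472 - ⅔ = 4414/3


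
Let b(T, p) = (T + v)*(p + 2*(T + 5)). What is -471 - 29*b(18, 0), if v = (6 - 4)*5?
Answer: -37823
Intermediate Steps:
v = 10 (v = 2*5 = 10)
b(T, p) = (10 + T)*(10 + p + 2*T) (b(T, p) = (T + 10)*(p + 2*(T + 5)) = (10 + T)*(p + 2*(5 + T)) = (10 + T)*(p + (10 + 2*T)) = (10 + T)*(10 + p + 2*T))
-471 - 29*b(18, 0) = -471 - 29*(100 + 2*18² + 10*0 + 30*18 + 18*0) = -471 - 29*(100 + 2*324 + 0 + 540 + 0) = -471 - 29*(100 + 648 + 0 + 540 + 0) = -471 - 29*1288 = -471 - 37352 = -37823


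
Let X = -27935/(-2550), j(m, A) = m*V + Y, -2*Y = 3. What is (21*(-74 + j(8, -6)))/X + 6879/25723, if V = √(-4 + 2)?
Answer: -137492142/951751 + 85680*I*√2/5587 ≈ -144.46 + 21.688*I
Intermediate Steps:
Y = -3/2 (Y = -½*3 = -3/2 ≈ -1.5000)
V = I*√2 (V = √(-2) = I*√2 ≈ 1.4142*I)
j(m, A) = -3/2 + I*m*√2 (j(m, A) = m*(I*√2) - 3/2 = I*m*√2 - 3/2 = -3/2 + I*m*√2)
X = 5587/510 (X = -27935*(-1/2550) = 5587/510 ≈ 10.955)
(21*(-74 + j(8, -6)))/X + 6879/25723 = (21*(-74 + (-3/2 + I*8*√2)))/(5587/510) + 6879/25723 = (21*(-74 + (-3/2 + 8*I*√2)))*(510/5587) + 6879*(1/25723) = (21*(-151/2 + 8*I*√2))*(510/5587) + 6879/25723 = (-3171/2 + 168*I*√2)*(510/5587) + 6879/25723 = (-5355/37 + 85680*I*√2/5587) + 6879/25723 = -137492142/951751 + 85680*I*√2/5587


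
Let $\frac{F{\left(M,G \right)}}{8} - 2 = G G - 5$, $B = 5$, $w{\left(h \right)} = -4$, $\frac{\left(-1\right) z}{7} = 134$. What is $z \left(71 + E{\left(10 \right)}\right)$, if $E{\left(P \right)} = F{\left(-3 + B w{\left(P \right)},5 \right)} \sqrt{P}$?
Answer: $-66598 - 165088 \sqrt{10} \approx -5.8865 \cdot 10^{5}$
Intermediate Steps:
$z = -938$ ($z = \left(-7\right) 134 = -938$)
$F{\left(M,G \right)} = -24 + 8 G^{2}$ ($F{\left(M,G \right)} = 16 + 8 \left(G G - 5\right) = 16 + 8 \left(G^{2} - 5\right) = 16 + 8 \left(-5 + G^{2}\right) = 16 + \left(-40 + 8 G^{2}\right) = -24 + 8 G^{2}$)
$E{\left(P \right)} = 176 \sqrt{P}$ ($E{\left(P \right)} = \left(-24 + 8 \cdot 5^{2}\right) \sqrt{P} = \left(-24 + 8 \cdot 25\right) \sqrt{P} = \left(-24 + 200\right) \sqrt{P} = 176 \sqrt{P}$)
$z \left(71 + E{\left(10 \right)}\right) = - 938 \left(71 + 176 \sqrt{10}\right) = -66598 - 165088 \sqrt{10}$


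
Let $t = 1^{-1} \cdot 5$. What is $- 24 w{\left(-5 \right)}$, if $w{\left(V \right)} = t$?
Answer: $-120$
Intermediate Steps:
$t = 5$ ($t = 1 \cdot 5 = 5$)
$w{\left(V \right)} = 5$
$- 24 w{\left(-5 \right)} = \left(-24\right) 5 = -120$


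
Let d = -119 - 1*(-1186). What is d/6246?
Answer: 1067/6246 ≈ 0.17083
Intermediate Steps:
d = 1067 (d = -119 + 1186 = 1067)
d/6246 = 1067/6246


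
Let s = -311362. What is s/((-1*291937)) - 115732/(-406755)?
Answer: 160434503194/118746834435 ≈ 1.3511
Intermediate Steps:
s/((-1*291937)) - 115732/(-406755) = -311362/((-1*291937)) - 115732/(-406755) = -311362/(-291937) - 115732*(-1/406755) = -311362*(-1/291937) + 115732/406755 = 311362/291937 + 115732/406755 = 160434503194/118746834435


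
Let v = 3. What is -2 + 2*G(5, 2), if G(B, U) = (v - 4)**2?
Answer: 0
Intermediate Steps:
G(B, U) = 1 (G(B, U) = (3 - 4)**2 = (-1)**2 = 1)
-2 + 2*G(5, 2) = -2 + 2*1 = -2 + 2 = 0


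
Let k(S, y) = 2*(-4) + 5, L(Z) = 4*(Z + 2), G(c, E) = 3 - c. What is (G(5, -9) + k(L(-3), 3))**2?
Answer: 25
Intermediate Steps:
L(Z) = 8 + 4*Z (L(Z) = 4*(2 + Z) = 8 + 4*Z)
k(S, y) = -3 (k(S, y) = -8 + 5 = -3)
(G(5, -9) + k(L(-3), 3))**2 = ((3 - 1*5) - 3)**2 = ((3 - 5) - 3)**2 = (-2 - 3)**2 = (-5)**2 = 25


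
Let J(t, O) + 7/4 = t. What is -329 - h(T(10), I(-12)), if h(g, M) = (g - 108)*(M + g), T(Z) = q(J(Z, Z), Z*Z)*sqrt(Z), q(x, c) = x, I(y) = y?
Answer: -18445/8 + 990*sqrt(10) ≈ 825.03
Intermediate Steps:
J(t, O) = -7/4 + t
T(Z) = sqrt(Z)*(-7/4 + Z) (T(Z) = (-7/4 + Z)*sqrt(Z) = sqrt(Z)*(-7/4 + Z))
h(g, M) = (-108 + g)*(M + g)
-329 - h(T(10), I(-12)) = -329 - ((sqrt(10)*(-7/4 + 10))**2 - 108*(-12) - 108*sqrt(10)*(-7/4 + 10) - 12*sqrt(10)*(-7/4 + 10)) = -329 - ((sqrt(10)*(33/4))**2 + 1296 - 108*sqrt(10)*33/4 - 12*sqrt(10)*33/4) = -329 - ((33*sqrt(10)/4)**2 + 1296 - 891*sqrt(10) - 99*sqrt(10)) = -329 - (5445/8 + 1296 - 891*sqrt(10) - 99*sqrt(10)) = -329 - (15813/8 - 990*sqrt(10)) = -329 + (-15813/8 + 990*sqrt(10)) = -18445/8 + 990*sqrt(10)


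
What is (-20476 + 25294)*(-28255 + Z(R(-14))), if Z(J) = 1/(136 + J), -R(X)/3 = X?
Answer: -12115798101/89 ≈ -1.3613e+8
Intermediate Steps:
R(X) = -3*X
(-20476 + 25294)*(-28255 + Z(R(-14))) = (-20476 + 25294)*(-28255 + 1/(136 - 3*(-14))) = 4818*(-28255 + 1/(136 + 42)) = 4818*(-28255 + 1/178) = 4818*(-5029389/178) = -12115798101/89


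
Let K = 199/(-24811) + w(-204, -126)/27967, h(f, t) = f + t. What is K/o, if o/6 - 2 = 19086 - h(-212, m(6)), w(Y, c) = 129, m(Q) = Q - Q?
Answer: -1182407/40176186822300 ≈ -2.9431e-8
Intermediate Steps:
m(Q) = 0
K = -2364814/693889237 (K = 199/(-24811) + 129/27967 = 199*(-1/24811) + 129*(1/27967) = -199/24811 + 129/27967 = -2364814/693889237 ≈ -0.0034081)
o = 115800 (o = 12 + 6*(19086 - (-212 + 0)) = 12 + 6*(19086 - 1*(-212)) = 12 + 6*(19086 + 212) = 12 + 6*19298 = 12 + 115788 = 115800)
K/o = -2364814/693889237/115800 = -2364814/693889237*1/115800 = -1182407/40176186822300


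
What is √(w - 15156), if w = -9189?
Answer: 3*I*√2705 ≈ 156.03*I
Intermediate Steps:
√(w - 15156) = √(-9189 - 15156) = √(-24345) = 3*I*√2705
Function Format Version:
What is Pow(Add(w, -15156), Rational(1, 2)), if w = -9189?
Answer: Mul(3, I, Pow(2705, Rational(1, 2))) ≈ Mul(156.03, I)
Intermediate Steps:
Pow(Add(w, -15156), Rational(1, 2)) = Pow(Add(-9189, -15156), Rational(1, 2)) = Pow(-24345, Rational(1, 2)) = Mul(3, I, Pow(2705, Rational(1, 2)))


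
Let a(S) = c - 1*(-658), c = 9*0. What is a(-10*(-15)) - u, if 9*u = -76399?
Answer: 82321/9 ≈ 9146.8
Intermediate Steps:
u = -76399/9 (u = (1/9)*(-76399) = -76399/9 ≈ -8488.8)
c = 0
a(S) = 658 (a(S) = 0 - 1*(-658) = 0 + 658 = 658)
a(-10*(-15)) - u = 658 - 1*(-76399/9) = 658 + 76399/9 = 82321/9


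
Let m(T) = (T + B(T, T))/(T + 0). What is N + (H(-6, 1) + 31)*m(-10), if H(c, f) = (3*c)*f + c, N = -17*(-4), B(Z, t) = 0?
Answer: 75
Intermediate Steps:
m(T) = 1 (m(T) = (T + 0)/(T + 0) = T/T = 1)
N = 68
H(c, f) = c + 3*c*f (H(c, f) = 3*c*f + c = c + 3*c*f)
N + (H(-6, 1) + 31)*m(-10) = 68 + (-6*(1 + 3*1) + 31)*1 = 68 + (-6*(1 + 3) + 31)*1 = 68 + (-6*4 + 31)*1 = 68 + (-24 + 31)*1 = 68 + 7*1 = 68 + 7 = 75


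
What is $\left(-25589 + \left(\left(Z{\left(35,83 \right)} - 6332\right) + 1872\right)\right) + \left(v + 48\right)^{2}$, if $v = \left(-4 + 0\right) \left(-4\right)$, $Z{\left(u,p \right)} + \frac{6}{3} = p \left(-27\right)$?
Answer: $-28196$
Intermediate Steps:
$Z{\left(u,p \right)} = -2 - 27 p$ ($Z{\left(u,p \right)} = -2 + p \left(-27\right) = -2 - 27 p$)
$v = 16$ ($v = \left(-4\right) \left(-4\right) = 16$)
$\left(-25589 + \left(\left(Z{\left(35,83 \right)} - 6332\right) + 1872\right)\right) + \left(v + 48\right)^{2} = \left(-25589 + \left(\left(\left(-2 - 2241\right) - 6332\right) + 1872\right)\right) + \left(16 + 48\right)^{2} = \left(-25589 + \left(\left(\left(-2 - 2241\right) - 6332\right) + 1872\right)\right) + 64^{2} = \left(-25589 + \left(\left(-2243 - 6332\right) + 1872\right)\right) + 4096 = \left(-25589 + \left(-8575 + 1872\right)\right) + 4096 = \left(-25589 - 6703\right) + 4096 = -32292 + 4096 = -28196$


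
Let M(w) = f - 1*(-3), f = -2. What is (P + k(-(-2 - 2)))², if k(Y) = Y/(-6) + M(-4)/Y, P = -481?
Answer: 33373729/144 ≈ 2.3176e+5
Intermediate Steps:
M(w) = 1 (M(w) = -2 - 1*(-3) = -2 + 3 = 1)
k(Y) = 1/Y - Y/6 (k(Y) = Y/(-6) + 1/Y = Y*(-⅙) + 1/Y = -Y/6 + 1/Y = 1/Y - Y/6)
(P + k(-(-2 - 2)))² = (-481 + (1/(-(-2 - 2)) - (-1)*(-2 - 2)/6))² = (-481 + (1/(-1*(-4)) - (-1)*(-4)/6))² = (-481 + (1/4 - ⅙*4))² = (-481 + (¼ - ⅔))² = (-481 - 5/12)² = (-5777/12)² = 33373729/144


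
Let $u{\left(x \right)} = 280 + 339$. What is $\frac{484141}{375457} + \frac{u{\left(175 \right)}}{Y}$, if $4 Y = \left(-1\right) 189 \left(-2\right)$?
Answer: $\frac{556318415}{70961373} \approx 7.8397$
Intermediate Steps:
$Y = \frac{189}{2}$ ($Y = \frac{\left(-1\right) 189 \left(-2\right)}{4} = \frac{\left(-189\right) \left(-2\right)}{4} = \frac{1}{4} \cdot 378 = \frac{189}{2} \approx 94.5$)
$u{\left(x \right)} = 619$
$\frac{484141}{375457} + \frac{u{\left(175 \right)}}{Y} = \frac{484141}{375457} + \frac{619}{\frac{189}{2}} = 484141 \cdot \frac{1}{375457} + 619 \cdot \frac{2}{189} = \frac{484141}{375457} + \frac{1238}{189} = \frac{556318415}{70961373}$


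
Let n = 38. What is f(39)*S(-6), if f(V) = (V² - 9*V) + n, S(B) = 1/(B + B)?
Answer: -302/3 ≈ -100.67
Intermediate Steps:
S(B) = 1/(2*B)
f(V) = 38 + V² - 9*V (f(V) = (V² - 9*V) + 38 = 38 + V² - 9*V)
f(39)*S(-6) = (38 + 39² - 9*39)*((½)/(-6)) = (38 + 1521 - 351)*((½)*(-⅙)) = 1208*(-1/12) = -302/3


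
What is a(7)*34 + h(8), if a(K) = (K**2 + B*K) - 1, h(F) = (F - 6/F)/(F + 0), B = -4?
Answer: 21789/32 ≈ 680.91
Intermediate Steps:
h(F) = (F - 6/F)/F
a(K) = -1 + K**2 - 4*K (a(K) = (K**2 - 4*K) - 1 = -1 + K**2 - 4*K)
a(7)*34 + h(8) = (-1 + 7**2 - 4*7)*34 + (1 - 6/8**2) = (-1 + 49 - 28)*34 + (1 - 6*1/64) = 20*34 + (1 - 3/32) = 680 + 29/32 = 21789/32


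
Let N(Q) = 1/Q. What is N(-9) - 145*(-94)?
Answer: 122669/9 ≈ 13630.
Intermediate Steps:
N(-9) - 145*(-94) = 1/(-9) - 145*(-94) = -⅑ + 13630 = 122669/9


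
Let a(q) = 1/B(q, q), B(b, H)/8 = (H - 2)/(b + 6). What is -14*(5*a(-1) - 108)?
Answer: 18319/12 ≈ 1526.6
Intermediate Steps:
B(b, H) = 8*(-2 + H)/(6 + b) (B(b, H) = 8*((H - 2)/(b + 6)) = 8*((-2 + H)/(6 + b)) = 8*(-2 + H)/(6 + b))
a(q) = (6 + q)/(8*(-2 + q)) (a(q) = 1/(8*(-2 + q)/(6 + q)) = (6 + q)/(8*(-2 + q)))
-14*(5*a(-1) - 108) = -14*(5*((6 - 1)/(8*(-2 - 1))) - 108) = -14*(5*((1/8)*5/(-3)) - 108) = -14*(5*((1/8)*(-1/3)*5) - 108) = -14*(5*(-5/24) - 108) = -14*(-25/24 - 108) = -14*(-2617/24) = 18319/12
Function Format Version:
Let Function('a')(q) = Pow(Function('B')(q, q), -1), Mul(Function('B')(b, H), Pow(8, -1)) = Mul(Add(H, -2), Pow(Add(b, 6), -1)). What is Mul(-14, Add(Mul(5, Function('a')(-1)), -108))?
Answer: Rational(18319, 12) ≈ 1526.6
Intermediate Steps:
Function('B')(b, H) = Mul(8, Pow(Add(6, b), -1), Add(-2, H)) (Function('B')(b, H) = Mul(8, Mul(Add(H, -2), Pow(Add(b, 6), -1))) = Mul(8, Mul(Add(-2, H), Pow(Add(6, b), -1))) = Mul(8, Mul(Pow(Add(6, b), -1), Add(-2, H))) = Mul(8, Pow(Add(6, b), -1), Add(-2, H)))
Function('a')(q) = Mul(Rational(1, 8), Pow(Add(-2, q), -1), Add(6, q)) (Function('a')(q) = Pow(Mul(8, Pow(Add(6, q), -1), Add(-2, q)), -1) = Mul(Rational(1, 8), Pow(Add(-2, q), -1), Add(6, q)))
Mul(-14, Add(Mul(5, Function('a')(-1)), -108)) = Mul(-14, Add(Mul(5, Mul(Rational(1, 8), Pow(Add(-2, -1), -1), Add(6, -1))), -108)) = Mul(-14, Add(Mul(5, Mul(Rational(1, 8), Pow(-3, -1), 5)), -108)) = Mul(-14, Add(Mul(5, Mul(Rational(1, 8), Rational(-1, 3), 5)), -108)) = Mul(-14, Add(Mul(5, Rational(-5, 24)), -108)) = Mul(-14, Add(Rational(-25, 24), -108)) = Mul(-14, Rational(-2617, 24)) = Rational(18319, 12)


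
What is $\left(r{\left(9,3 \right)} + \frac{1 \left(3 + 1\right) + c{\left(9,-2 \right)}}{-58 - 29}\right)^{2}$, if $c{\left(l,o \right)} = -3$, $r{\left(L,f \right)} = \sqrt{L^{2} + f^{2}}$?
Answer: $\frac{681211}{7569} - \frac{2 \sqrt{10}}{29} \approx 89.782$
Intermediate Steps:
$\left(r{\left(9,3 \right)} + \frac{1 \left(3 + 1\right) + c{\left(9,-2 \right)}}{-58 - 29}\right)^{2} = \left(\sqrt{9^{2} + 3^{2}} + \frac{1 \left(3 + 1\right) - 3}{-58 - 29}\right)^{2} = \left(\sqrt{81 + 9} + \frac{1 \cdot 4 - 3}{-87}\right)^{2} = \left(\sqrt{90} + \left(4 - 3\right) \left(- \frac{1}{87}\right)\right)^{2} = \left(3 \sqrt{10} + 1 \left(- \frac{1}{87}\right)\right)^{2} = \left(3 \sqrt{10} - \frac{1}{87}\right)^{2} = \left(- \frac{1}{87} + 3 \sqrt{10}\right)^{2}$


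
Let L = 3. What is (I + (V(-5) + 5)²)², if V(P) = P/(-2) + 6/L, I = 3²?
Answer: 157609/16 ≈ 9850.6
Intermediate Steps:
I = 9
V(P) = 2 - P/2 (V(P) = P/(-2) + 6/3 = P*(-½) + 6*(⅓) = -P/2 + 2 = 2 - P/2)
(I + (V(-5) + 5)²)² = (9 + ((2 - ½*(-5)) + 5)²)² = (9 + ((2 + 5/2) + 5)²)² = (9 + (9/2 + 5)²)² = (9 + (19/2)²)² = (9 + 361/4)² = (397/4)² = 157609/16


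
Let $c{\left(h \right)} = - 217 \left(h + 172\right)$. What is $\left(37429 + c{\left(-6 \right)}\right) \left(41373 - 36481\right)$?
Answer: $6883044$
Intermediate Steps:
$c{\left(h \right)} = -37324 - 217 h$ ($c{\left(h \right)} = - 217 \left(172 + h\right) = -37324 - 217 h$)
$\left(37429 + c{\left(-6 \right)}\right) \left(41373 - 36481\right) = \left(37429 - 36022\right) \left(41373 - 36481\right) = \left(37429 + \left(-37324 + 1302\right)\right) 4892 = \left(37429 - 36022\right) 4892 = 1407 \cdot 4892 = 6883044$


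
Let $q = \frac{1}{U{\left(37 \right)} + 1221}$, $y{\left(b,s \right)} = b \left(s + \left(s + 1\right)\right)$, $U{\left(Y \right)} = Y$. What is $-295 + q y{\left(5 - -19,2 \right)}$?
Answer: $- \frac{185495}{629} \approx -294.9$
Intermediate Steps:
$y{\left(b,s \right)} = b \left(1 + 2 s\right)$ ($y{\left(b,s \right)} = b \left(s + \left(1 + s\right)\right) = b \left(1 + 2 s\right)$)
$q = \frac{1}{1258}$ ($q = \frac{1}{37 + 1221} = \frac{1}{1258} \approx 0.00079491$)
$-295 + q y{\left(5 - -19,2 \right)} = -295 + \frac{\left(5 - -19\right) \left(1 + 2 \cdot 2\right)}{1258} = -295 + \frac{\left(5 + 19\right) \left(1 + 4\right)}{1258} = -295 + \frac{24 \cdot 5}{1258} = -295 + \frac{1}{1258} \cdot 120 = -295 + \frac{60}{629} = - \frac{185495}{629}$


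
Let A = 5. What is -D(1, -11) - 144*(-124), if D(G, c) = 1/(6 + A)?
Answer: 196415/11 ≈ 17856.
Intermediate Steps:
D(G, c) = 1/11 (D(G, c) = 1/(6 + 5) = 1/11)
-D(1, -11) - 144*(-124) = -1*1/11 - 144*(-124) = -1/11 + 17856 = 196415/11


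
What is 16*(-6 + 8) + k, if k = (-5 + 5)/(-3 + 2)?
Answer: 32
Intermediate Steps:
k = 0 (k = 0/(-1) = 0*(-1) = 0)
16*(-6 + 8) + k = 16*(-6 + 8) + 0 = 16*2 + 0 = 32 + 0 = 32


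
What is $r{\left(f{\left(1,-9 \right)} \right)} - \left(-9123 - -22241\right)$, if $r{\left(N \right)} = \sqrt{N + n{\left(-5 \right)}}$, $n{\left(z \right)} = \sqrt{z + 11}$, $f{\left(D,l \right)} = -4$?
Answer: $-13118 + i \sqrt{4 - \sqrt{6}} \approx -13118.0 + 1.2452 i$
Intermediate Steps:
$n{\left(z \right)} = \sqrt{11 + z}$
$r{\left(N \right)} = \sqrt{N + \sqrt{6}}$ ($r{\left(N \right)} = \sqrt{N + \sqrt{11 - 5}} = \sqrt{N + \sqrt{6}}$)
$r{\left(f{\left(1,-9 \right)} \right)} - \left(-9123 - -22241\right) = \sqrt{-4 + \sqrt{6}} - \left(-9123 - -22241\right) = \sqrt{-4 + \sqrt{6}} - \left(-9123 + 22241\right) = \sqrt{-4 + \sqrt{6}} - 13118 = -13118 + \sqrt{-4 + \sqrt{6}}$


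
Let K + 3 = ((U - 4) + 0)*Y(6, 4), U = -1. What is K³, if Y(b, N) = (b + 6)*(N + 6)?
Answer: -219256227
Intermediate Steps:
Y(b, N) = (6 + N)*(6 + b) (Y(b, N) = (6 + b)*(6 + N) = (6 + N)*(6 + b))
K = -603 (K = -3 + ((-1 - 4) + 0)*(36 + 6*4 + 6*6 + 4*6) = -3 + (-5 + 0)*(36 + 24 + 36 + 24) = -3 - 5*120 = -3 - 600 = -603)
K³ = (-603)³ = -219256227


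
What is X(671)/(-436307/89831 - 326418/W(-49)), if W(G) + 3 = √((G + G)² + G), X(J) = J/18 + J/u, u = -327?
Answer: 47666898454395902374/140565496845713553464049 - 212389529358196458653*√195/281130993691427106928098 ≈ -0.010211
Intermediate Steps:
X(J) = 103*J/1962 (X(J) = J/18 + J/(-327) = J*(1/18) + J*(-1/327) = J/18 - J/327 = 103*J/1962)
W(G) = -3 + √(G + 4*G²) (W(G) = -3 + √((G + G)² + G) = -3 + √((2*G)² + G) = -3 + √(4*G² + G) = -3 + √(G + 4*G²))
X(671)/(-436307/89831 - 326418/W(-49)) = ((103/1962)*671)/(-436307/89831 - 326418/(-3 + √(-49*(1 + 4*(-49))))) = 69113/(1962*(-436307*1/89831 - 326418/(-3 + √(-49*(1 - 196))))) = 69113/(1962*(-436307/89831 - 326418/(-3 + √(-49*(-195))))) = 69113/(1962*(-436307/89831 - 326418/(-3 + √9555))) = 69113/(1962*(-436307/89831 - 326418/(-3 + 7*√195)))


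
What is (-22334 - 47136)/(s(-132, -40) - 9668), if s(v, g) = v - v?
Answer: 34735/4834 ≈ 7.1856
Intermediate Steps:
s(v, g) = 0
(-22334 - 47136)/(s(-132, -40) - 9668) = (-22334 - 47136)/(0 - 9668) = -69470/(-9668) = -69470*(-1/9668) = 34735/4834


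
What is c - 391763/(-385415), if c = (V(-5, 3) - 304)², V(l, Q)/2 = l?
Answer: 38000769103/385415 ≈ 98597.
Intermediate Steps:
V(l, Q) = 2*l
c = 98596 (c = (2*(-5) - 304)² = (-10 - 304)² = (-314)² = 98596)
c - 391763/(-385415) = 98596 - 391763/(-385415) = 98596 - 391763*(-1/385415) = 98596 + 391763/385415 = 38000769103/385415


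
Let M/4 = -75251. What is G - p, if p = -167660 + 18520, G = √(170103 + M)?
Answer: 149140 + I*√130901 ≈ 1.4914e+5 + 361.8*I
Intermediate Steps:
M = -301004 (M = 4*(-75251) = -301004)
G = I*√130901 (G = √(170103 - 301004) = √(-130901) = I*√130901 ≈ 361.8*I)
p = -149140
G - p = I*√130901 - 1*(-149140) = I*√130901 + 149140 = 149140 + I*√130901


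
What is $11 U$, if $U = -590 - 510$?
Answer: $-12100$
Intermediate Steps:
$U = -1100$
$11 U = 11 \left(-1100\right) = -12100$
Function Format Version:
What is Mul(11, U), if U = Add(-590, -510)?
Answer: -12100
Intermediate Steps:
U = -1100
Mul(11, U) = Mul(11, -1100) = -12100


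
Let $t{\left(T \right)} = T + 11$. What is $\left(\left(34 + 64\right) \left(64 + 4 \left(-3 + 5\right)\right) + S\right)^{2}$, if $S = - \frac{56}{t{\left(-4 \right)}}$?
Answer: $49674304$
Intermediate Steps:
$t{\left(T \right)} = 11 + T$
$S = -8$ ($S = - \frac{56}{11 - 4} = - \frac{56}{7} = \left(-56\right) \frac{1}{7} = -8$)
$\left(\left(34 + 64\right) \left(64 + 4 \left(-3 + 5\right)\right) + S\right)^{2} = \left(\left(34 + 64\right) \left(64 + 4 \left(-3 + 5\right)\right) - 8\right)^{2} = \left(98 \left(64 + 4 \cdot 2\right) - 8\right)^{2} = \left(98 \left(64 + 8\right) - 8\right)^{2} = \left(98 \cdot 72 - 8\right)^{2} = \left(7056 - 8\right)^{2} = 7048^{2} = 49674304$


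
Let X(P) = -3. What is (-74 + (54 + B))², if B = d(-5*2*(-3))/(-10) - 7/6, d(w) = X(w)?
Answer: 97969/225 ≈ 435.42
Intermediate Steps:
d(w) = -3
B = -13/15 (B = -3/(-10) - 7/6 = -3*(-⅒) - 7*⅙ = 3/10 - 7/6 = -13/15 ≈ -0.86667)
(-74 + (54 + B))² = (-74 + (54 - 13/15))² = (-74 + 797/15)² = (-313/15)² = 97969/225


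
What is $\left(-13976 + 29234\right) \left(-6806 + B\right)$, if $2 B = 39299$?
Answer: $195966123$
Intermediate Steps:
$B = \frac{39299}{2}$ ($B = \frac{1}{2} \cdot 39299 = \frac{39299}{2} \approx 19650.0$)
$\left(-13976 + 29234\right) \left(-6806 + B\right) = \left(-13976 + 29234\right) \left(-6806 + \frac{39299}{2}\right) = 15258 \cdot \frac{25687}{2} = 195966123$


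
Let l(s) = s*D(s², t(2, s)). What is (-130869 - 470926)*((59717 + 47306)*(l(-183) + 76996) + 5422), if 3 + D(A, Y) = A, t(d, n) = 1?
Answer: 389716400125037980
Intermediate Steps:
D(A, Y) = -3 + A
l(s) = s*(-3 + s²)
(-130869 - 470926)*((59717 + 47306)*(l(-183) + 76996) + 5422) = (-130869 - 470926)*((59717 + 47306)*(-183*(-3 + (-183)²) + 76996) + 5422) = -601795*(107023*(-183*(-3 + 33489) + 76996) + 5422) = -601795*(107023*(-183*33486 + 76996) + 5422) = -601795*(107023*(-6127938 + 76996) + 5422) = -601795*(107023*(-6050942) + 5422) = -601795*(-647589965666 + 5422) = -601795*(-647589960244) = 389716400125037980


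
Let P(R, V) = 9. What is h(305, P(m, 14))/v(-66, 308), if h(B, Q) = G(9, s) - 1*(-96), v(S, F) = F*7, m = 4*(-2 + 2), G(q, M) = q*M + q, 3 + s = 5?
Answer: 123/2156 ≈ 0.057050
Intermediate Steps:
s = 2 (s = -3 + 5 = 2)
G(q, M) = q + M*q (G(q, M) = M*q + q = q + M*q)
m = 0 (m = 4*0 = 0)
v(S, F) = 7*F
h(B, Q) = 123 (h(B, Q) = 9*(1 + 2) - 1*(-96) = 9*3 + 96 = 27 + 96 = 123)
h(305, P(m, 14))/v(-66, 308) = 123/((7*308)) = 123/2156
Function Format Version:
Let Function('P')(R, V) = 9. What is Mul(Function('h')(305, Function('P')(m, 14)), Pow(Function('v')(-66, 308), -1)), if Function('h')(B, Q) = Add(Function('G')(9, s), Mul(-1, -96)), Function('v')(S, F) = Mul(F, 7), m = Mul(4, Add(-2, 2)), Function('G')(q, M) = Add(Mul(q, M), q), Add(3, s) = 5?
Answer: Rational(123, 2156) ≈ 0.057050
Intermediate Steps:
s = 2 (s = Add(-3, 5) = 2)
Function('G')(q, M) = Add(q, Mul(M, q)) (Function('G')(q, M) = Add(Mul(M, q), q) = Add(q, Mul(M, q)))
m = 0 (m = Mul(4, 0) = 0)
Function('v')(S, F) = Mul(7, F)
Function('h')(B, Q) = 123 (Function('h')(B, Q) = Add(Mul(9, Add(1, 2)), Mul(-1, -96)) = Add(Mul(9, 3), 96) = Add(27, 96) = 123)
Mul(Function('h')(305, Function('P')(m, 14)), Pow(Function('v')(-66, 308), -1)) = Mul(123, Pow(Mul(7, 308), -1)) = Mul(123, Pow(2156, -1)) = Mul(123, Rational(1, 2156)) = Rational(123, 2156)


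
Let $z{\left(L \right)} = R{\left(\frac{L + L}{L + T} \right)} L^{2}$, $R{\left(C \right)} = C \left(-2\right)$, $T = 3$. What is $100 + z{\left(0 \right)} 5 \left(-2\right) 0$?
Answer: $100$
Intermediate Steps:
$R{\left(C \right)} = - 2 C$
$z{\left(L \right)} = - \frac{4 L^{3}}{3 + L}$ ($z{\left(L \right)} = - 2 \frac{L + L}{L + 3} L^{2} = - 2 \frac{2 L}{3 + L} L^{2} = - \frac{4 L}{3 + L} L^{2} = - \frac{4 L^{3}}{3 + L}$)
$100 + z{\left(0 \right)} 5 \left(-2\right) 0 = 100 + - \frac{4 \cdot 0^{3}}{3 + 0} \cdot 5 \left(-2\right) 0 = 100 + \left(-4\right) 0 \cdot \frac{1}{3} \cdot 5 \left(-2\right) 0 = 100 + 0 \cdot 5 \left(-2\right) 0 = 100 + 0 \left(-2\right) 0 = 100 + 0 \cdot 0 = 100 + 0 = 100$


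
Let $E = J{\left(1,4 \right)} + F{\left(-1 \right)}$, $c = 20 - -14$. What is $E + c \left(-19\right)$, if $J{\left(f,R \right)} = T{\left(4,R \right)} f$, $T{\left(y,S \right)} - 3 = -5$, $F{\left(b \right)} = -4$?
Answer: $-652$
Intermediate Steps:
$c = 34$ ($c = 20 + 14 = 34$)
$T{\left(y,S \right)} = -2$ ($T{\left(y,S \right)} = 3 - 5 = -2$)
$J{\left(f,R \right)} = - 2 f$
$E = -6$ ($E = \left(-2\right) 1 - 4 = -2 - 4 = -6$)
$E + c \left(-19\right) = -6 + 34 \left(-19\right) = -6 - 646 = -652$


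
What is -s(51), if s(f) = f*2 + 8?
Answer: -110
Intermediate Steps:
s(f) = 8 + 2*f (s(f) = 2*f + 8 = 8 + 2*f)
-s(51) = -(8 + 2*51) = -(8 + 102) = -1*110 = -110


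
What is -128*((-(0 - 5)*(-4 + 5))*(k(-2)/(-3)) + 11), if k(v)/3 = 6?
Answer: 2432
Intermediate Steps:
k(v) = 18 (k(v) = 3*6 = 18)
-128*((-(0 - 5)*(-4 + 5))*(k(-2)/(-3)) + 11) = -128*((-(0 - 5)*(-4 + 5))*(18/(-3)) + 11) = -128*((-(-5))*(18*(-⅓)) + 11) = -128*(-1*(-5)*(-6) + 11) = -128*(5*(-6) + 11) = -128*(-30 + 11) = -128*(-19) = 2432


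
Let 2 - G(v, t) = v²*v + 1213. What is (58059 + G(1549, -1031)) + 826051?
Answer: -3715789250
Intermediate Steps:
G(v, t) = -1211 - v³ (G(v, t) = 2 - (v²*v + 1213) = 2 - (v³ + 1213) = 2 - (1213 + v³) = 2 + (-1213 - v³) = -1211 - v³)
(58059 + G(1549, -1031)) + 826051 = (58059 + (-1211 - 1*1549³)) + 826051 = (58059 + (-1211 - 1*3716672149)) + 826051 = (58059 + (-1211 - 3716672149)) + 826051 = (58059 - 3716673360) + 826051 = -3716615301 + 826051 = -3715789250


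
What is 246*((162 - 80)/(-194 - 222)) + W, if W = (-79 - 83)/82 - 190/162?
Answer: -17835227/345384 ≈ -51.639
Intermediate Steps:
W = -10456/3321 (W = -162*1/82 - 190*1/162 = -81/41 - 95/81 = -10456/3321 ≈ -3.1484)
246*((162 - 80)/(-194 - 222)) + W = 246*((162 - 80)/(-194 - 222)) - 10456/3321 = 246*(82/(-416)) - 10456/3321 = 246*(82*(-1/416)) - 10456/3321 = 246*(-41/208) - 10456/3321 = -5043/104 - 10456/3321 = -17835227/345384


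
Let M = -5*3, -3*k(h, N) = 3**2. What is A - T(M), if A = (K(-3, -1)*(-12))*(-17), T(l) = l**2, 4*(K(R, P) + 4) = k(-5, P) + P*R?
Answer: -1041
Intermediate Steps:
k(h, N) = -3 (k(h, N) = -1/3*3**2 = -1/3*9 = -3)
K(R, P) = -19/4 + P*R/4 (K(R, P) = -4 + (-3 + P*R)/4 = -4 + (-3/4 + P*R/4) = -19/4 + P*R/4)
M = -15
A = -816 (A = ((-19/4 + (1/4)*(-1)*(-3))*(-12))*(-17) = ((-19/4 + 3/4)*(-12))*(-17) = -4*(-12)*(-17) = 48*(-17) = -816)
A - T(M) = -816 - 1*(-15)**2 = -816 - 1*225 = -816 - 225 = -1041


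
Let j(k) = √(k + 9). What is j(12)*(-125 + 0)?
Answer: -125*√21 ≈ -572.82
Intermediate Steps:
j(k) = √(9 + k)
j(12)*(-125 + 0) = √(9 + 12)*(-125 + 0) = √21*(-125) = -125*√21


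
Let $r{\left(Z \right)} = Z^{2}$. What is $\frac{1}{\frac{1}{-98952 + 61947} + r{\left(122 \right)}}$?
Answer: $\frac{37005}{550782419} \approx 6.7186 \cdot 10^{-5}$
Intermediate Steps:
$\frac{1}{\frac{1}{-98952 + 61947} + r{\left(122 \right)}} = \frac{1}{\frac{1}{-98952 + 61947} + 122^{2}} = \frac{1}{\frac{1}{-37005} + 14884} = \frac{1}{- \frac{1}{37005} + 14884} = \frac{1}{\frac{550782419}{37005}} = \frac{37005}{550782419}$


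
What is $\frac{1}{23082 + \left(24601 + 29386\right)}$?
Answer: $\frac{1}{77069} \approx 1.2975 \cdot 10^{-5}$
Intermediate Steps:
$\frac{1}{23082 + \left(24601 + 29386\right)} = \frac{1}{23082 + 53987} = \frac{1}{77069}$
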